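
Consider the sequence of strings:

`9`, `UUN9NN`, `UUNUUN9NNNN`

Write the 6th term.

UUNUUNUUNUUNUUN9NNNNNNNNNN

s(k+1) = UUN·s(k)·NN, so each term gains UUN as a prefix and NN as a suffix.
From UUNUUN9NNNN, 3 further steps: UUNUUN9NNNN → UUNUUNUUN9NNNNNN → UUNUUNUUNUUN9NNNNNNNN → (answer).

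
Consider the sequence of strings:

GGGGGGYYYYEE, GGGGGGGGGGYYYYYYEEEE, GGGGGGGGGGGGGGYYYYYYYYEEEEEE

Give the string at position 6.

The n-th term is 4n+2 G's then 2n+2 Y's then 2n E's (n = 1, 2, …).
For term 6, n = 6, so the run lengths are 26, 14, 12.

GGGGGGGGGGGGGGGGGGGGGGGGGGYYYYYYYYYYYYYYEEEEEEEEEEEE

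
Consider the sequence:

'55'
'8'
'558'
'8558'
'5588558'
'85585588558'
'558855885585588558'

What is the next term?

85585588558558855885585588558

Each term (from the third on) is the two preceding terms concatenated in order: term 3 = 55·8 = 558.
So term 8 is 85585588558·558855885585588558.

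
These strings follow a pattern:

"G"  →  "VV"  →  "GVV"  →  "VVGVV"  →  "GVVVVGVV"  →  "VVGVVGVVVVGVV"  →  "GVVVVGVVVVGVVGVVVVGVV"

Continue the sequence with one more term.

From term 3 onward, concatenate the second-to-last term with the last: G·VV = GVV, VV·GVV = VVGVV, …
The next term joins VVGVVGVVVVGVV and GVVVVGVVVVGVVGVVVVGVV.

VVGVVGVVVVGVVGVVVVGVVVVGVVGVVVVGVV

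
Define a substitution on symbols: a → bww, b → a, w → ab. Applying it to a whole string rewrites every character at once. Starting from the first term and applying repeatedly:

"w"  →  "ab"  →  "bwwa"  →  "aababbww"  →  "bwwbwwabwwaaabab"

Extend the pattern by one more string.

aababaababbwwaababbwwbwwbwwabwwa

φ(bwwbwwabwwaaabab) expands symbol-by-symbol to a ab ab a ab ab bww a ab ab bww bww bww a bww a; joining the 16 pieces gives the next term.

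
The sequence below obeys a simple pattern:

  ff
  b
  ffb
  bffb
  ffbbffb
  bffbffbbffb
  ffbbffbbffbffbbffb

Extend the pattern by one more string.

bffbffbbffbffbbffbbffbffbbffb

Each term (from the third on) is the two preceding terms concatenated in order: term 3 = ff·b = ffb.
So term 8 is bffbffbbffb·ffbbffbbffbffbbffb.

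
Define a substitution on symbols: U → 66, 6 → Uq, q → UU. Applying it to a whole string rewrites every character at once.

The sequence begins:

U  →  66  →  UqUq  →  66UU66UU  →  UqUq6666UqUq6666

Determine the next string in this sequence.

66UU66UUUqUqUqUq66UU66UUUqUqUqUq

Applying the rule to each of the 16 symbols of UqUq6666UqUq6666 gives the pieces 66 UU 66 UU Uq Uq Uq Uq 66 UU 66 UU Uq Uq Uq Uq, which concatenate to the answer.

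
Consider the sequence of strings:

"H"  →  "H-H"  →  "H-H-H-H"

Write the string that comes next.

s(k+1) = s(k)·-·s(k) — each term doubles the last with '-' between the halves.
Doubling H-H-H-H with '-' between the halves:

H-H-H-H-H-H-H-H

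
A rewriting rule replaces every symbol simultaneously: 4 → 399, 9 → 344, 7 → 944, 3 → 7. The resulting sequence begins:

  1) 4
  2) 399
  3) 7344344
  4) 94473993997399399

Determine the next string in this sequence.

3443993999447344344734434494473443447344344

Applying the rule to each of the 17 symbols of 94473993997399399 gives the pieces 344 399 399 944 7 344 344 7 344 344 944 7 344 344 7 344 344, which concatenate to the answer.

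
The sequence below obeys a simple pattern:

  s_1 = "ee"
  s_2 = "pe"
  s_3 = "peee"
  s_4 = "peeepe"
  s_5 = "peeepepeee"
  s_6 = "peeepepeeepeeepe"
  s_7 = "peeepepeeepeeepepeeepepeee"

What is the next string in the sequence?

From term 3 onward, concatenate the last term with the second-to-last: pe·ee = peee, peee·pe = peeepe, …
So term 8 is peeepepeeepeeepepeeepepeee·peeepepeeepeeepe.

peeepepeeepeeepepeeepepeeepeeepepeeepeeepe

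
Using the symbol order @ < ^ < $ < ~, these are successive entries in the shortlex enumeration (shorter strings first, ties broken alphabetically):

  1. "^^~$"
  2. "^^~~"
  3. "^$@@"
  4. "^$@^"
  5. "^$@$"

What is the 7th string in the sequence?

Advancing 2 positions from ^$@$ through ^$@$ → ^$@~ reaches term 7.

^$^@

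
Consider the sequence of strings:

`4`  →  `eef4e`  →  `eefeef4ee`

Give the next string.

Each term wraps the previous one in eef on the left and e on the right.
So the next term is eef·eefeef4ee·e.

eefeefeef4eee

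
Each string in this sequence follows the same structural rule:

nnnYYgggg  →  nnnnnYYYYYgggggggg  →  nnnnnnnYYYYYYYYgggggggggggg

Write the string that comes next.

The n-th term is 2n+1 n's then 3n-1 Y's then 4n g's (n = 1, 2, …).
For the next term, n = 4, so the run lengths are 9, 11, 16.

nnnnnnnnnYYYYYYYYYYYgggggggggggggggg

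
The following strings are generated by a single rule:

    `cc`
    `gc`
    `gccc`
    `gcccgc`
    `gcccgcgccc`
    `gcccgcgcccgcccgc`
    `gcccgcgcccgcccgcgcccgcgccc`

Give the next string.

From term 3 onward, concatenate the last term with the second-to-last: gc·cc = gccc, gccc·gc = gcccgc, …
Continuing: gcccgcgcccgcccgcgcccgcgccc · gcccgcgcccgcccgc gives term 8.

gcccgcgcccgcccgcgcccgcgcccgcccgcgcccgcccgc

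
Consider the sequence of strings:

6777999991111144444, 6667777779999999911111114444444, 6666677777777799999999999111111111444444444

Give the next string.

Reading off run lengths: 6 runs 1, 3, 5; 7 runs 3, 6, 9; 9 runs 5, 8, 11; 1 runs 5, 7, 9; 4 runs 5, 7, 9 — each is linear in n (n = 1, 2, …).
For the next term, n = 4, so the run lengths are 7, 12, 14, 11, 11.

6666666777777777777999999999999991111111111144444444444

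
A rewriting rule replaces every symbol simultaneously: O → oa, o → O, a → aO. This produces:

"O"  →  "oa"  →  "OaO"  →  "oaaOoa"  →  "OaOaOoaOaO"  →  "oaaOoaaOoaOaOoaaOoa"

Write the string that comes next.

Applying the rule to each of the 19 symbols of oaaOoaaOoaOaOoaaOoa gives the pieces O aO aO oa O aO aO oa O aO oa aO oa O aO aO oa O aO, which concatenate to the answer.

OaOaOoaOaOaOoaOaOoaaOoaOaOaOoaOaO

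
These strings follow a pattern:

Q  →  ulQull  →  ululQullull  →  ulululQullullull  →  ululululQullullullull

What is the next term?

ulululululQullullullullull

Every step adds ul to the front and ull to the end of the previous string.
One more step from ululululQullullullull gives the answer.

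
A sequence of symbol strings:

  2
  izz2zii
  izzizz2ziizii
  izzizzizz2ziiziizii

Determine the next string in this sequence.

izzizzizzizz2ziiziiziizii

s(k+1) = izz·s(k)·zii, so each term gains izz as a prefix and zii as a suffix.
So the next term is izz·izzizzizz2ziiziizii·zii.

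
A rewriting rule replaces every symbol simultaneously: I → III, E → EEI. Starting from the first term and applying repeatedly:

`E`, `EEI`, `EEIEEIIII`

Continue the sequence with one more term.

EEIEEIIIIEEIEEIIIIIIIIIIIII

Expanding EEIEEIIII: E→EEI, E→EEI, I→III, E→EEI, E→EEI, I→III, I→III, I→III, I→III. Concatenated: EEI EEI III EEI EEI III III III III.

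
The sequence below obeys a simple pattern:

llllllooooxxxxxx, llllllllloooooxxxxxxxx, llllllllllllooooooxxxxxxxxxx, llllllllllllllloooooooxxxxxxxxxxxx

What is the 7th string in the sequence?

Each string has the form l^{3n} o^{n+2} x^{2n+2}, where the shown terms are n = 2, 3, 4, 5.
At n = 8 the blocks have lengths 24, 10, 18.

llllllllllllllllllllllllooooooooooxxxxxxxxxxxxxxxxxx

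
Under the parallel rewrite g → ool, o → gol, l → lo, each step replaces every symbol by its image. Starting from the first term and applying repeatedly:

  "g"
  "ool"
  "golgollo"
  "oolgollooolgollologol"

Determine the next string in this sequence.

Rewriting the 21 symbols of oolgollooolgollologol one by one yields gol gol lo ool gol lo lo gol gol gol lo ool gol lo lo gol lo gol ool gol lo; concatenated:

golgollooolgollologolgolgollooolgollologollogoloolgollo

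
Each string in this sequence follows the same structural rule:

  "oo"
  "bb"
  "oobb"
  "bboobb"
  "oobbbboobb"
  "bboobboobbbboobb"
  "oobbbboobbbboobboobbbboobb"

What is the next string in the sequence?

bboobboobbbboobboobbbboobbbboobboobbbboobb

Each term (from the third on) is the two preceding terms concatenated in order: term 3 = oo·bb = oobb.
So term 8 is bboobboobbbboobb·oobbbboobbbboobboobbbboobb.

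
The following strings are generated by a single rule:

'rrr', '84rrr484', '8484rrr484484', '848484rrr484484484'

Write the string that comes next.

Each term wraps the previous one in 84 on the left and 484 on the right.
One more step from 848484rrr484484484 gives the answer.

84848484rrr484484484484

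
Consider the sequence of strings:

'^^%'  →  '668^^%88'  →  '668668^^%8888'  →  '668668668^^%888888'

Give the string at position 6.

668668668668668^^%8888888888

Every step adds 668 to the front and 88 to the end of the previous string.
From 668668668^^%888888, 2 further steps: 668668668^^%888888 → 668668668668^^%88888888 → (answer).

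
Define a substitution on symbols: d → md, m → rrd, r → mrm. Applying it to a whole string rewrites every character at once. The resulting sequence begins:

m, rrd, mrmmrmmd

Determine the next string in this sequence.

rrdmrmrrdrrdmrmrrdrrdmd

Rewriting each symbol of mrmmrmmd: m→rrd, r→mrm, m→rrd, m→rrd, r→mrm, m→rrd, m→rrd, d→md, which concatenates to rrd mrm rrd rrd mrm rrd rrd md.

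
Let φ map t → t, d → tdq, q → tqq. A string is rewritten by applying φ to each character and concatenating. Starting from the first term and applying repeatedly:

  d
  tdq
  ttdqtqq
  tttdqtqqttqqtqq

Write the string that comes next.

ttttdqtqqttqqtqqtttqqtqqttqqtqq

Replace each of the 15 characters of tttdqtqqttqqtqq in place — t t t tdq tqq t tqq tqq t t tqq tqq t tqq tqq — and concatenate.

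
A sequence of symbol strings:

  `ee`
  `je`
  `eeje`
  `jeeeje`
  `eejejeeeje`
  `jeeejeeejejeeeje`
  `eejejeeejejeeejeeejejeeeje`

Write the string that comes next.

From term 3 onward, concatenate the second-to-last term with the last: ee·je = eeje, je·eeje = jeeeje, …
The next term joins jeeejeeejejeeeje and eejejeeejejeeejeeejejeeeje.

jeeejeeejejeeejeeejejeeejejeeejeeejejeeeje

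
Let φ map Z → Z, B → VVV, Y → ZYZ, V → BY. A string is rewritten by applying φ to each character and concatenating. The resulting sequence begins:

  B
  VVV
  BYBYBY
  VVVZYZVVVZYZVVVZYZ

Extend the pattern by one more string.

BYBYBYZZYZZBYBYBYZZYZZBYBYBYZZYZZ

Applying the rule to each of the 18 symbols of VVVZYZVVVZYZVVVZYZ gives the pieces BY BY BY Z ZYZ Z BY BY BY Z ZYZ Z BY BY BY Z ZYZ Z, which concatenate to the answer.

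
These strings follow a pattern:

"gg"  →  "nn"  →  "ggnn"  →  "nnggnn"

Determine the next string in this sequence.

This is a Fibonacci-style word recurrence s(k) = s(k−2)·s(k−1): e.g. gg·nn = ggnn.
So term 5 is ggnn·nnggnn.

ggnnnnggnn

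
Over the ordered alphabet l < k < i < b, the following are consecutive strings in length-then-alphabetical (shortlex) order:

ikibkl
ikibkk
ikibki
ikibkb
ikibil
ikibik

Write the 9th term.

Advancing 3 positions from ikibik through ikibik → ikibii → ikibib reaches term 9.

ikibbl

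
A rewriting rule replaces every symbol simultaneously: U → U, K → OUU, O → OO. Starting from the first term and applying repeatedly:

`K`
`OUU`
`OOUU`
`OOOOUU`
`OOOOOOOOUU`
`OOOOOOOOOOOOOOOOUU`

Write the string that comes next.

Replace each of the 18 characters of OOOOOOOOOOOOOOOOUU in place — OO OO OO OO OO OO OO OO OO OO OO OO OO OO OO OO U U — and concatenate.

OOOOOOOOOOOOOOOOOOOOOOOOOOOOOOOOUU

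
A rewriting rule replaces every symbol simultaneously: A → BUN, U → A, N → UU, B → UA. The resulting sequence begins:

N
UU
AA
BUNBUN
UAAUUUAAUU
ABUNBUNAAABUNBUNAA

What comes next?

Rewriting the 18 symbols of ABUNBUNAAABUNBUNAA one by one yields BUN UA A UU UA A UU BUN BUN BUN UA A UU UA A UU BUN BUN; concatenated:

BUNUAAUUUAAUUBUNBUNBUNUAAUUUAAUUBUNBUN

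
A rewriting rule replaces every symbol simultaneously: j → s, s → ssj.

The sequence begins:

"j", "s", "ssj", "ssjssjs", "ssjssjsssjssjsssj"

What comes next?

ssjssjsssjssjsssjssjssjsssjssjsssjssjssjs

φ(ssjssjsssjssjsssj) expands symbol-by-symbol to ssj ssj s ssj ssj s ssj ssj ssj s ssj ssj s ssj ssj ssj s; joining the 17 pieces gives the next term.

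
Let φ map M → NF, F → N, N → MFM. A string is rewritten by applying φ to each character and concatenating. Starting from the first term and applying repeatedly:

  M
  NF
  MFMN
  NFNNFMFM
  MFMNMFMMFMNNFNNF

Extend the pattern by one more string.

Rewriting the 16 symbols of MFMNMFMMFMNNFNNF one by one yields NF N NF MFM NF N NF NF N NF MFM MFM N MFM MFM N; concatenated:

NFNNFMFMNFNNFNFNNFMFMMFMNMFMMFMN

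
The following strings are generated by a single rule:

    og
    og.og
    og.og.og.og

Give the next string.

og.og.og.og.og.og.og.og

s(k+1) = s(k)·.·s(k) — each term doubles the last with '.' between the halves.
So the next term is two copies of og.og.og.og with '.' between the halves.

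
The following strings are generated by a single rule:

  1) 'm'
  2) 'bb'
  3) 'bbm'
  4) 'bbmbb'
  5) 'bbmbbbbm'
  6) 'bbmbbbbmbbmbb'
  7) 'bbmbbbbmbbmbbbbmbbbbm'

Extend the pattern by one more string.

bbmbbbbmbbmbbbbmbbbbmbbmbbbbmbbmbb

Each term (from the third on) is the previous term followed by the one before it: term 3 = bb·m = bbm.
So term 8 is bbmbbbbmbbmbbbbmbbbbm·bbmbbbbmbbmbb.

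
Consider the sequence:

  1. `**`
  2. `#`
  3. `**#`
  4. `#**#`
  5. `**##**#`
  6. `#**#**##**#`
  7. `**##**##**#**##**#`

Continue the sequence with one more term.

#**#**##**#**##**##**#**##**#

This is a Fibonacci-style word recurrence s(k) = s(k−2)·s(k−1): e.g. **·# = **#.
So term 8 is #**#**##**#·**##**##**#**##**#.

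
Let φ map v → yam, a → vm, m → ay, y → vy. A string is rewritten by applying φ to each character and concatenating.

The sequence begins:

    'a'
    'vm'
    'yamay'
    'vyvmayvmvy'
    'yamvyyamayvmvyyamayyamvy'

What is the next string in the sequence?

Rewriting the 24 symbols of yamvyyamayvmvyyamayyamvy one by one yields vy vm ay yam vy vy vm ay vm vy yam ay yam vy vy vm ay vm vy vy vm ay yam vy; concatenated:

vyvmayyamvyvyvmayvmvyyamayyamvyvyvmayvmvyvyvmayyamvy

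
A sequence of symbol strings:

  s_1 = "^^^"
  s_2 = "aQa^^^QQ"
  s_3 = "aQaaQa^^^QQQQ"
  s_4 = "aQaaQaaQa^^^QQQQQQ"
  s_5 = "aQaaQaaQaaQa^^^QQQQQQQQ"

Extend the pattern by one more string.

Each term wraps the previous one in aQa on the left and QQ on the right.
One more step from aQaaQaaQaaQa^^^QQQQQQQQ gives the answer.

aQaaQaaQaaQaaQa^^^QQQQQQQQQQ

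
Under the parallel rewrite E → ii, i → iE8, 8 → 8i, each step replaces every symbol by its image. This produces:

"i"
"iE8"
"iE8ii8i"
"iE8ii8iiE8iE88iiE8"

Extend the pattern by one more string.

Rewriting the 18 symbols of iE8ii8iiE8iE88iiE8 one by one yields iE8 ii 8i iE8 iE8 8i iE8 iE8 ii 8i iE8 ii 8i 8i iE8 iE8 ii 8i; concatenated:

iE8ii8iiE8iE88iiE8iE8ii8iiE8ii8i8iiE8iE8ii8i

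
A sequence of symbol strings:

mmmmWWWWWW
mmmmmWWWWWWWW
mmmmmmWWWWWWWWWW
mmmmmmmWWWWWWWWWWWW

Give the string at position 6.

mmmmmmmmmWWWWWWWWWWWWWWWW

Each string has the form m^{n+2} W^{2n+2}, where the shown terms are n = 2, 3, 4, 5.
For term 6, n = 7, so the run lengths are 9, 16.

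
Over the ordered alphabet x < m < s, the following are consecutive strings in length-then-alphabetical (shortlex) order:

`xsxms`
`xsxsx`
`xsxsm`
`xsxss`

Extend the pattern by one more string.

xsmxx

Find the rightmost character of xsxss below s, bump it to the next letter, and reset everything to its right to x.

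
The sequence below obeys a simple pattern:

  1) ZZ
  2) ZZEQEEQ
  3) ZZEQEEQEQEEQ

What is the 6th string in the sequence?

Each term is the previous one with EQEEQ appended.
From ZZEQEEQEQEEQ, 3 further steps: ZZEQEEQEQEEQ → ZZEQEEQEQEEQEQEEQ → ZZEQEEQEQEEQEQEEQEQEEQ → (answer).

ZZEQEEQEQEEQEQEEQEQEEQEQEEQ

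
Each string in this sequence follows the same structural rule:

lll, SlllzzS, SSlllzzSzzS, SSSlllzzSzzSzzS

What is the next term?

Each term wraps the previous one in S on the left and zzS on the right.
One more step from SSSlllzzSzzSzzS gives the answer.

SSSSlllzzSzzSzzSzzS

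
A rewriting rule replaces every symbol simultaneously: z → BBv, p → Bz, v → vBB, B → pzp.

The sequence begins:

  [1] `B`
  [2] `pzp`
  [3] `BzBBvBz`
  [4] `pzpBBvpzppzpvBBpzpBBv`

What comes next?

Rewriting the 21 symbols of pzpBBvpzppzpvBBpzpBBv one by one yields Bz BBv Bz pzp pzp vBB Bz BBv Bz Bz BBv Bz vBB pzp pzp Bz BBv Bz pzp pzp vBB; concatenated:

BzBBvBzpzppzpvBBBzBBvBzBzBBvBzvBBpzppzpBzBBvBzpzppzpvBB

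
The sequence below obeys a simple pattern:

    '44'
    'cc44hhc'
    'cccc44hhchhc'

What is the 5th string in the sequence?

Each term wraps the previous one in cc on the left and hhc on the right.
From cccc44hhchhc, 2 further steps: cccc44hhchhc → cccccc44hhchhchhc → (answer).

cccccccc44hhchhchhchhc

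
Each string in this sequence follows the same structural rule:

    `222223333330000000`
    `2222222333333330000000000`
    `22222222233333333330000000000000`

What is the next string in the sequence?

222222222223333333333330000000000000000

Term n consists of 2n+1 2's, followed by 2n+2 3's, followed by 3n+1 0's, where the shown terms are n = 2, 3, 4.
For the next term, n = 5, so the run lengths are 11, 12, 16.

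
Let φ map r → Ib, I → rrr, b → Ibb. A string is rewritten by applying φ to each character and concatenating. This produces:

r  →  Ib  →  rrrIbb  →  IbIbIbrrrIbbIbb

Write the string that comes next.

Rewriting the 15 symbols of IbIbIbrrrIbbIbb one by one yields rrr Ibb rrr Ibb rrr Ibb Ib Ib Ib rrr Ibb Ibb rrr Ibb Ibb; concatenated:

rrrIbbrrrIbbrrrIbbIbIbIbrrrIbbIbbrrrIbbIbb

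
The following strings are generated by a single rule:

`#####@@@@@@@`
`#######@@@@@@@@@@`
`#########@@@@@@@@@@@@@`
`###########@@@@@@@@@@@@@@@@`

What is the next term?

Term n consists of 2n+1 #'s, followed by 3n+1 @'s, where the shown terms are n = 2, 3, 4, 5.
Setting n = 6 gives 13, 19 characters in each block.

#############@@@@@@@@@@@@@@@@@@@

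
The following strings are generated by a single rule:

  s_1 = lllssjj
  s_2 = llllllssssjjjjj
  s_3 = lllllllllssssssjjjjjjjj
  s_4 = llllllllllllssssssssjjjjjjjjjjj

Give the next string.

lllllllllllllllssssssssssjjjjjjjjjjjjjj

The n-th term is 3n l's then 2n s's then 3n-1 j's (n = 1, 2, …).
At n = 5 the blocks have lengths 15, 10, 14.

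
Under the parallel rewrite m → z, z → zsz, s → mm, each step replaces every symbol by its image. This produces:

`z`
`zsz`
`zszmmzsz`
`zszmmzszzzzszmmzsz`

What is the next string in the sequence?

φ(zszmmzszzzzszmmzsz) expands symbol-by-symbol to zsz mm zsz z z zsz mm zsz zsz zsz zsz mm zsz z z zsz mm zsz; joining the 18 pieces gives the next term.

zszmmzszzzzszmmzszzszzszzszmmzszzzzszmmzsz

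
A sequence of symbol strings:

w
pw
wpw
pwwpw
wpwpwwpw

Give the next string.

This is a Fibonacci-style word recurrence s(k) = s(k−2)·s(k−1): e.g. w·pw = wpw.
Continuing: pwwpw · wpwpwwpw gives term 6.

pwwpwwpwpwwpw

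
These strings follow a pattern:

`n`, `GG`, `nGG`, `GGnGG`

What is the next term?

From term 3 onward, concatenate the second-to-last term with the last: n·GG = nGG, GG·nGG = GGnGG, …
Continuing: nGG · GGnGG gives term 5.

nGGGGnGG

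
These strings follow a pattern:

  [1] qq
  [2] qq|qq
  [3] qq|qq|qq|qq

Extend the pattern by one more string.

Each string is two copies of the previous one joined by '|'.
So the next term is two copies of qq|qq|qq|qq with '|' between the halves.

qq|qq|qq|qq|qq|qq|qq|qq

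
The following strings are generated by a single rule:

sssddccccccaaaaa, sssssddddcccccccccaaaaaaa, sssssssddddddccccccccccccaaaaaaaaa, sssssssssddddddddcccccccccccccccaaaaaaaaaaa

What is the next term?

Each string has the form s^{2n+1} d^{2n} c^{3n+3} a^{2n+3} (n = 1, 2, …).
At n = 5 the blocks have lengths 11, 10, 18, 13.

sssssssssssddddddddddccccccccccccccccccaaaaaaaaaaaaa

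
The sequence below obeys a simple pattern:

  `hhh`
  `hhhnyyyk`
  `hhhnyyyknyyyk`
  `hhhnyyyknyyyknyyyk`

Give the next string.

hhhnyyyknyyyknyyyknyyyk

Every step adds nyyyk to the end: s(k+1) = s(k)·nyyyk.
One more step from hhhnyyyknyyyknyyyk gives the answer.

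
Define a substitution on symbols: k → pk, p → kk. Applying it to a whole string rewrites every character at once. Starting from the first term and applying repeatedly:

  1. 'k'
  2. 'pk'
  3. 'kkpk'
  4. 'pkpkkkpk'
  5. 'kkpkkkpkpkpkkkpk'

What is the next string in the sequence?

Rewriting the 16 symbols of kkpkkkpkpkpkkkpk one by one yields pk pk kk pk pk pk kk pk kk pk kk pk pk pk kk pk; concatenated:

pkpkkkpkpkpkkkpkkkpkkkpkpkpkkkpk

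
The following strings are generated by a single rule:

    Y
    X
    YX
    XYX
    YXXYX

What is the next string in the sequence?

XYXYXXYX

From term 3 onward, concatenate the second-to-last term with the last: Y·X = YX, X·YX = XYX, …
The next term joins XYX and YXXYX.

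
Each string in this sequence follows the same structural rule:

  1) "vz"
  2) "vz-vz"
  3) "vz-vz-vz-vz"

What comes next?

Each string is two copies of the previous one joined by '-'.
Doubling vz-vz-vz-vz with '-' between the halves:

vz-vz-vz-vz-vz-vz-vz-vz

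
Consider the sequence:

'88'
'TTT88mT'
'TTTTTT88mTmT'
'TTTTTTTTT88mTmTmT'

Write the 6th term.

TTTTTTTTTTTTTTT88mTmTmTmTmT

s(k+1) = TTT·s(k)·mT, so each term gains TTT as a prefix and mT as a suffix.
From TTTTTTTTT88mTmTmT, 2 further steps: TTTTTTTTT88mTmTmT → TTTTTTTTTTTT88mTmTmTmT → (answer).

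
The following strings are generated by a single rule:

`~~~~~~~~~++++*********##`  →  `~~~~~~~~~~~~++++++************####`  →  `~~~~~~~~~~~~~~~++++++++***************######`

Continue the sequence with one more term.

Term n consists of 3n+3 ~'s, followed by 2n +'s, followed by 3n+3 *'s, followed by 2n-2 #'s, where the shown terms are n = 2, 3, 4.
For the next term, n = 5, so the run lengths are 18, 10, 18, 8.

~~~~~~~~~~~~~~~~~~++++++++++******************########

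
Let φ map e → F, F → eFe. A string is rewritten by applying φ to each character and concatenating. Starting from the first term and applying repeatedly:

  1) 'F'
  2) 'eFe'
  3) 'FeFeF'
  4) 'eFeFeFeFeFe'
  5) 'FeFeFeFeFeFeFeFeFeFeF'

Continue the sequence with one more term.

eFeFeFeFeFeFeFeFeFeFeFeFeFeFeFeFeFeFeFeFeFe

φ(FeFeFeFeFeFeFeFeFeFeF) expands symbol-by-symbol to eFe F eFe F eFe F eFe F eFe F eFe F eFe F eFe F eFe F eFe F eFe; joining the 21 pieces gives the next term.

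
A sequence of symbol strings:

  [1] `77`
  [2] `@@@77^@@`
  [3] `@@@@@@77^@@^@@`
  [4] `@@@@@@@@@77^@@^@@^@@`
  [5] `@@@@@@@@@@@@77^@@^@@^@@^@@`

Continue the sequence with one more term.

Each term wraps the previous one in @@@ on the left and ^@@ on the right.
One more step from @@@@@@@@@@@@77^@@^@@^@@^@@ gives the answer.

@@@@@@@@@@@@@@@77^@@^@@^@@^@@^@@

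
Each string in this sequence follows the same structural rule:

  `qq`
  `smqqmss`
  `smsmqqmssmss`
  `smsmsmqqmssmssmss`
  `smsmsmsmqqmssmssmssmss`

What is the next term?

smsmsmsmsmqqmssmssmssmssmss

s(k+1) = sm·s(k)·mss, so each term gains sm as a prefix and mss as a suffix.
One more step from smsmsmsmqqmssmssmssmss gives the answer.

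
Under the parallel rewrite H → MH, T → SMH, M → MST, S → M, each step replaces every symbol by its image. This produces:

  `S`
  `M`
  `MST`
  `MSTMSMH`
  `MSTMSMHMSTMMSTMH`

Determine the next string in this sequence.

Replace each of the 16 characters of MSTMSMHMSTMMSTMH in place — MST M SMH MST M MST MH MST M SMH MST MST M SMH MST MH — and concatenate.

MSTMSMHMSTMMSTMHMSTMSMHMSTMSTMSMHMSTMH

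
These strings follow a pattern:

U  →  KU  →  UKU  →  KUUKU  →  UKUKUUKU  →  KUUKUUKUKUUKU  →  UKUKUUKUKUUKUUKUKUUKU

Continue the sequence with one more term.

From term 3 onward, concatenate the second-to-last term with the last: U·KU = UKU, KU·UKU = KUUKU, …
Continuing: KUUKUUKUKUUKU · UKUKUUKUKUUKUUKUKUUKU gives term 8.

KUUKUUKUKUUKUUKUKUUKUKUUKUUKUKUUKU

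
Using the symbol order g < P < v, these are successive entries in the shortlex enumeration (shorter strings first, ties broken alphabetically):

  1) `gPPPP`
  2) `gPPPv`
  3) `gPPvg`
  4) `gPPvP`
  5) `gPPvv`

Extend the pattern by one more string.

Treat gPPvv as a base-3 numeral over the given alphabet and add one, carrying through any trailing v's.

gPvgg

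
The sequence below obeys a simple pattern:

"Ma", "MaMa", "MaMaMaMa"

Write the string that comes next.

Every step duplicates the string.
Doubling MaMaMaMa:

MaMaMaMaMaMaMaMa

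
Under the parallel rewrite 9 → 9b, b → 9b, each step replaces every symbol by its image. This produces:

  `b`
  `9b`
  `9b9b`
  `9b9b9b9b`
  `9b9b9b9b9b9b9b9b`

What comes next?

9b9b9b9b9b9b9b9b9b9b9b9b9b9b9b9b

Replace each of the 16 characters of 9b9b9b9b9b9b9b9b in place — 9b 9b 9b 9b 9b 9b 9b 9b 9b 9b 9b 9b 9b 9b 9b 9b — and concatenate.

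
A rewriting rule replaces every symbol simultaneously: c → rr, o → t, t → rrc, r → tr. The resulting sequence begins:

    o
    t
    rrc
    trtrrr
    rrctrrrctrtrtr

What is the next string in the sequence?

Rewriting the 14 symbols of rrctrrrctrtrtr one by one yields tr tr rr rrc tr tr tr rr rrc tr rrc tr rrc tr; concatenated:

trtrrrrrctrtrtrrrrrctrrrctrrrctr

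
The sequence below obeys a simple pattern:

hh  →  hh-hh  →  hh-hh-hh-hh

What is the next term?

Each string is two copies of the previous one joined by '-'.
One more doubling of hh-hh-hh-hh gives the answer.

hh-hh-hh-hh-hh-hh-hh-hh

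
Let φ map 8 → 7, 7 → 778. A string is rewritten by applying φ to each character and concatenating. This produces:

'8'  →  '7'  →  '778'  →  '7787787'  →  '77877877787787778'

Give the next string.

Rewriting the 17 symbols of 77877877787787778 one by one yields 778 778 7 778 778 7 778 778 778 7 778 778 7 778 778 778 7; concatenated:

77877877787787778778778777877877787787787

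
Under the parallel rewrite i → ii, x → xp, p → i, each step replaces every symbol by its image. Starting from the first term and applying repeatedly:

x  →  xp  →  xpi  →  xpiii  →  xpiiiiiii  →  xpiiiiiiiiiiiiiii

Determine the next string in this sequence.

Rewriting the 17 symbols of xpiiiiiiiiiiiiiii one by one yields xp i ii ii ii ii ii ii ii ii ii ii ii ii ii ii ii; concatenated:

xpiiiiiiiiiiiiiiiiiiiiiiiiiiiiiii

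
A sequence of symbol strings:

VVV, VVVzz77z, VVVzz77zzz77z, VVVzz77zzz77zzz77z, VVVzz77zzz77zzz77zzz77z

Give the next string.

Every step adds zz77z to the end: s(k+1) = s(k)·zz77z.
Applying this once more to VVVzz77zzz77zzz77zzz77z:

VVVzz77zzz77zzz77zzz77zzz77z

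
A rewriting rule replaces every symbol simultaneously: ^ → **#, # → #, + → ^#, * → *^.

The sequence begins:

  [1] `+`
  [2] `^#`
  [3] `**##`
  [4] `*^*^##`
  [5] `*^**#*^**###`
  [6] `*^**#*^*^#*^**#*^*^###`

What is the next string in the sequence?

*^**#*^*^#*^**#*^**##*^**#*^*^#*^**#*^**####

φ(*^**#*^*^#*^**#*^*^###) expands symbol-by-symbol to *^ **# *^ *^ # *^ **# *^ **# # *^ **# *^ *^ # *^ **# *^ **# # # #; joining the 22 pieces gives the next term.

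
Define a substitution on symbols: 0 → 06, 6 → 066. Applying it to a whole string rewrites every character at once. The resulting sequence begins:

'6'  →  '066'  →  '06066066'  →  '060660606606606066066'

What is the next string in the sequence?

0606606066066060660606606606066066060660606606606066066

Replace each of the 21 characters of 060660606606606066066 in place — 06 066 06 066 066 06 066 06 066 066 06 066 066 06 066 06 066 066 06 066 066 — and concatenate.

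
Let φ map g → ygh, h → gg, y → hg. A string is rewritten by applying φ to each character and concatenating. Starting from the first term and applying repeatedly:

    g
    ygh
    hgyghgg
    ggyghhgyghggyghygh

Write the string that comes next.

Replace each of the 18 characters of ggyghhgyghggyghygh in place — ygh ygh hg ygh gg gg ygh hg ygh gg ygh ygh hg ygh gg hg ygh gg — and concatenate.

yghyghhgyghggggyghhgyghggyghyghhgyghgghgyghgg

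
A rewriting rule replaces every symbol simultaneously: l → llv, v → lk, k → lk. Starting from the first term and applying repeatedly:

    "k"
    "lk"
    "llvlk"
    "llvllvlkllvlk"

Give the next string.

Rewriting the 13 symbols of llvllvlkllvlk one by one yields llv llv lk llv llv lk llv lk llv llv lk llv lk; concatenated:

llvllvlkllvllvlkllvlkllvllvlkllvlk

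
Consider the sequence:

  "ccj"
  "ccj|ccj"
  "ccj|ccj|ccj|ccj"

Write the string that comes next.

ccj|ccj|ccj|ccj|ccj|ccj|ccj|ccj

s(k+1) = s(k)·|·s(k) — each term doubles the last with '|' between the halves.
So the next term is two copies of ccj|ccj|ccj|ccj with '|' between the halves.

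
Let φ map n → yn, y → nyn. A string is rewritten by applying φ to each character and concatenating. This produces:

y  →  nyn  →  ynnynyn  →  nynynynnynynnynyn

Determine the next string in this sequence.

Replace each of the 17 characters of nynynynnynynnynyn in place — yn nyn yn nyn yn nyn yn yn nyn yn nyn yn yn nyn yn nyn yn — and concatenate.

ynnynynnynynnynynynnynynnynynynnynynnynyn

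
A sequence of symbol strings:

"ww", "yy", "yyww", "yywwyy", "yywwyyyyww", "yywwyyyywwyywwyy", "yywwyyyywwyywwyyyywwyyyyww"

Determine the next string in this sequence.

yywwyyyywwyywwyyyywwyyyywwyywwyyyywwyywwyy

This is a Fibonacci-style word recurrence s(k) = s(k−1)·s(k−2): e.g. yy·ww = yyww.
So term 8 is yywwyyyywwyywwyyyywwyyyyww·yywwyyyywwyywwyy.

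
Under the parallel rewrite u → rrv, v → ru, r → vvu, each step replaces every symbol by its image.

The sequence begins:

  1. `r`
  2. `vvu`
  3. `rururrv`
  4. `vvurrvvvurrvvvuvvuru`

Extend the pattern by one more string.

Replace each of the 20 characters of vvurrvvvurrvvvuvvuru in place — ru ru rrv vvu vvu ru ru ru rrv vvu vvu ru ru ru rrv ru ru rrv vvu rrv — and concatenate.

rururrvvvuvvururururrvvvuvvururururrvrururrvvvurrv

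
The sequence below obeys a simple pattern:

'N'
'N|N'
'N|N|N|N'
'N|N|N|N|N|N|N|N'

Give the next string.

Each string is two copies of the previous one joined by '|'.
One more doubling of N|N|N|N|N|N|N|N gives the answer.

N|N|N|N|N|N|N|N|N|N|N|N|N|N|N|N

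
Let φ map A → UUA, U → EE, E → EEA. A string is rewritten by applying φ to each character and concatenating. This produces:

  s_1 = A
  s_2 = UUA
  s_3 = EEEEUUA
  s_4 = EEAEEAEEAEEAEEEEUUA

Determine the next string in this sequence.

Rewriting the 19 symbols of EEAEEAEEAEEAEEEEUUA one by one yields EEA EEA UUA EEA EEA UUA EEA EEA UUA EEA EEA UUA EEA EEA EEA EEA EE EE UUA; concatenated:

EEAEEAUUAEEAEEAUUAEEAEEAUUAEEAEEAUUAEEAEEAEEAEEAEEEEUUA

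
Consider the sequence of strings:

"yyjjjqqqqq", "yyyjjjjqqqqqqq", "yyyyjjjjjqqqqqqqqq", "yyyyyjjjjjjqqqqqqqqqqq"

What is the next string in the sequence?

yyyyyyjjjjjjjqqqqqqqqqqqqq

Each string has the form y^{n} j^{n+1} q^{2n+1}, where the shown terms are n = 2, 3, 4, 5.
Setting n = 6 gives 6, 7, 13 characters in each block.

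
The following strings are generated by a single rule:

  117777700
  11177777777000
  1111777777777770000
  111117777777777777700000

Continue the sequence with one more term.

Each string has the form 1^{n+1} 7^{3n+2} 0^{n+1} (n = 1, 2, …).
Setting n = 5 gives 6, 17, 6 characters in each block.

11111177777777777777777000000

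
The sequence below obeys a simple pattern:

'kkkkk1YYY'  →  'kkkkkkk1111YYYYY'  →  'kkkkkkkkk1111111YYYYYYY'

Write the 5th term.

Term n consists of 2n+3 k's, followed by 3n-2 1's, followed by 2n+1 Y's (n = 1, 2, …).
Setting n = 5 gives 13, 13, 11 characters in each block.

kkkkkkkkkkkkk1111111111111YYYYYYYYYYY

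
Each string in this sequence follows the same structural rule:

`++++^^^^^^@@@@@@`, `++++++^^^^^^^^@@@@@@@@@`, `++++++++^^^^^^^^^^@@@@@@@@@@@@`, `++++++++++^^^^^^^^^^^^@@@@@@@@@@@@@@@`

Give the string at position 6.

++++++++++++++^^^^^^^^^^^^^^^^@@@@@@@@@@@@@@@@@@@@@

Each string has the form +^{2n} ^^{2n+2} @^{3n}, where the shown terms are n = 2, 3, 4, 5.
For term 6, n = 7, so the run lengths are 14, 16, 21.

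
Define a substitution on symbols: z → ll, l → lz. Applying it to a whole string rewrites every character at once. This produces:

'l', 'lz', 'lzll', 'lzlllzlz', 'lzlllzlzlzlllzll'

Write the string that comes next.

lzlllzlzlzlllzlllzlllzlzlzlllzlz

Replace each of the 16 characters of lzlllzlzlzlllzll in place — lz ll lz lz lz ll lz ll lz ll lz lz lz ll lz lz — and concatenate.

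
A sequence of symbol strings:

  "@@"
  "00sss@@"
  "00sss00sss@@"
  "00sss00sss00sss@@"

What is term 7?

Every step adds 00sss at the front: s(k+1) = 00sss·s(k).
From 00sss00sss00sss@@, 3 further steps: 00sss00sss00sss@@ → 00sss00sss00sss00sss@@ → 00sss00sss00sss00sss00sss@@ → (answer).

00sss00sss00sss00sss00sss00sss@@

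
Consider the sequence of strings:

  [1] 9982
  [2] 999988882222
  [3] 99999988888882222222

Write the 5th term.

999999999988888888888882222222222222

Reading off run lengths: 9 runs 2, 4, 6; 8 runs 1, 4, 7; 2 runs 1, 4, 7 — each is linear in n (n = 1, 2, …).
Setting n = 5 gives 10, 13, 13 characters in each block.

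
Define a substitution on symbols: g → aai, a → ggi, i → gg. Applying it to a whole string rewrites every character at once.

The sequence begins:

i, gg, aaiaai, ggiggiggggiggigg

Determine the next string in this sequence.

aaiaaiggaaiaaiggaaiaaiaaiaaiggaaiaaiggaaiaai

φ(ggiggiggggiggigg) expands symbol-by-symbol to aai aai gg aai aai gg aai aai aai aai gg aai aai gg aai aai; joining the 16 pieces gives the next term.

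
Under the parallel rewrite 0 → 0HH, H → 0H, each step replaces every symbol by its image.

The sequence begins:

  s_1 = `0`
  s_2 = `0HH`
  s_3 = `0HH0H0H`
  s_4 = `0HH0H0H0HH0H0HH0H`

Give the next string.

Replace each of the 17 characters of 0HH0H0H0HH0H0HH0H in place — 0HH 0H 0H 0HH 0H 0HH 0H 0HH 0H 0H 0HH 0H 0HH 0H 0H 0HH 0H — and concatenate.

0HH0H0H0HH0H0HH0H0HH0H0H0HH0H0HH0H0H0HH0H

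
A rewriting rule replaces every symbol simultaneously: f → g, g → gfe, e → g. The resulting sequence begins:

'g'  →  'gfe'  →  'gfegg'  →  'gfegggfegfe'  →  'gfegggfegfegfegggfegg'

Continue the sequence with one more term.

Replace each of the 21 characters of gfegggfegfegfegggfegg in place — gfe g g gfe gfe gfe g g gfe g g gfe g g gfe gfe gfe g g gfe gfe — and concatenate.

gfegggfegfegfegggfegggfegggfegfegfegggfegfe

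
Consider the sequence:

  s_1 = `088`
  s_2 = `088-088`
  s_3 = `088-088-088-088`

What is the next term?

Each string is two copies of the previous one joined by '-'.
Doubling 088-088-088-088 with '-' between the halves:

088-088-088-088-088-088-088-088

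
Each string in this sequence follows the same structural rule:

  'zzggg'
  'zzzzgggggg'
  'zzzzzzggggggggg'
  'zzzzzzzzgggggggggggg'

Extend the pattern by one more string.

Term n consists of 2n z's, followed by 3n g's (n = 1, 2, …).
Setting n = 5 gives 10, 15 characters in each block.

zzzzzzzzzzggggggggggggggg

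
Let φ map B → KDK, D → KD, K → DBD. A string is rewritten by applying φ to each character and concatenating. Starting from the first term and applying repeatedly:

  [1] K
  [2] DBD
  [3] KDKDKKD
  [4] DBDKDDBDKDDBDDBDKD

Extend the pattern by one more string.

KDKDKKDDBDKDKDKDKKDDBDKDKDKDKKDKDKDKKDDBDKD

Replace each of the 18 characters of DBDKDDBDKDDBDDBDKD in place — KD KDK KD DBD KD KD KDK KD DBD KD KD KDK KD KD KDK KD DBD KD — and concatenate.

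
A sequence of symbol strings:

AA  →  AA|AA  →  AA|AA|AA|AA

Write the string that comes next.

AA|AA|AA|AA|AA|AA|AA|AA

s(k+1) = s(k)·|·s(k) — each term doubles the last with '|' between the halves.
So the next term is two copies of AA|AA|AA|AA with '|' between the halves.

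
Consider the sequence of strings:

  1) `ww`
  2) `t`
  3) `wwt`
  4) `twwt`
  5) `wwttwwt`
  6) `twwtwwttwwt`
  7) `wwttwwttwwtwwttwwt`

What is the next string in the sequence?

twwtwwttwwtwwttwwttwwtwwttwwt

Each term (from the third on) is the two preceding terms concatenated in order: term 3 = ww·t = wwt.
So term 8 is twwtwwttwwt·wwttwwttwwtwwttwwt.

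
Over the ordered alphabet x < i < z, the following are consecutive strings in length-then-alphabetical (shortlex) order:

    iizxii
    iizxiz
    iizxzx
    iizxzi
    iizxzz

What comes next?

Treat iizxzz as a base-3 numeral over the given alphabet and add one, carrying through any trailing z's.

iizixx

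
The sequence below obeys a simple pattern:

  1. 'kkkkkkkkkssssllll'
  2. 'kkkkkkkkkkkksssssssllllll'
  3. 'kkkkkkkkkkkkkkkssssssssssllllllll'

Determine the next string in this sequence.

kkkkkkkkkkkkkkkkkksssssssssssssllllllllll

Term n consists of 3n+3 k's, followed by 3n-2 s's, followed by 2n l's, where the shown terms are n = 2, 3, 4.
Setting n = 5 gives 18, 13, 10 characters in each block.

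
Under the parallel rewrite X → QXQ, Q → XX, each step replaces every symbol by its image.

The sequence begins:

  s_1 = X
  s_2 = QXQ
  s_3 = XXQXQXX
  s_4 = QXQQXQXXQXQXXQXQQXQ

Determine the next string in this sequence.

Applying the rule to each of the 19 symbols of QXQQXQXXQXQXXQXQQXQ gives the pieces XX QXQ XX XX QXQ XX QXQ QXQ XX QXQ XX QXQ QXQ XX QXQ XX XX QXQ XX, which concatenate to the answer.

XXQXQXXXXQXQXXQXQQXQXXQXQXXQXQQXQXXQXQXXXXQXQXX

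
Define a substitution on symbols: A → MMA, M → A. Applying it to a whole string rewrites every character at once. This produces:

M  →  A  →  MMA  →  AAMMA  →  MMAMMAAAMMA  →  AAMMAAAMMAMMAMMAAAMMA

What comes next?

Rewriting the 21 symbols of AAMMAAAMMAMMAMMAAAMMA one by one yields MMA MMA A A MMA MMA MMA A A MMA A A MMA A A MMA MMA MMA A A MMA; concatenated:

MMAMMAAAMMAMMAMMAAAMMAAAMMAAAMMAMMAMMAAAMMA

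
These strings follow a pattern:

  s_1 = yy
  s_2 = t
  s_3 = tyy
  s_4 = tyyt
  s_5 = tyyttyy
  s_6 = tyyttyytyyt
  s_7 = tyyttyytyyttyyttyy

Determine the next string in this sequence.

This is a Fibonacci-style word recurrence s(k) = s(k−1)·s(k−2): e.g. t·yy = tyy.
So term 8 is tyyttyytyyttyyttyy·tyyttyytyyt.

tyyttyytyyttyyttyytyyttyytyyt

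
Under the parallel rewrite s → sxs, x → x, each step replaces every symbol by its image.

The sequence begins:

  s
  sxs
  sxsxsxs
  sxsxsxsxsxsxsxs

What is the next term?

φ(sxsxsxsxsxsxsxs) expands symbol-by-symbol to sxs x sxs x sxs x sxs x sxs x sxs x sxs x sxs; joining the 15 pieces gives the next term.

sxsxsxsxsxsxsxsxsxsxsxsxsxsxsxs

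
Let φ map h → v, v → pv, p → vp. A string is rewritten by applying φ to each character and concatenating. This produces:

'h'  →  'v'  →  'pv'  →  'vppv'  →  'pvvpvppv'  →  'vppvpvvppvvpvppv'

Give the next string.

Rewriting the 16 symbols of vppvpvvppvvpvppv one by one yields pv vp vp pv vp pv pv vp vp pv pv vp pv vp vp pv; concatenated:

pvvpvppvvppvpvvpvppvpvvppvvpvppv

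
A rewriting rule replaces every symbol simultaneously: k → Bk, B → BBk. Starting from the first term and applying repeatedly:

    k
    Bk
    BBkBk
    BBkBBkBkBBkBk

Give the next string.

BBkBBkBkBBkBBkBkBBkBkBBkBBkBkBBkBk

Replace each of the 13 characters of BBkBBkBkBBkBk in place — BBk BBk Bk BBk BBk Bk BBk Bk BBk BBk Bk BBk Bk — and concatenate.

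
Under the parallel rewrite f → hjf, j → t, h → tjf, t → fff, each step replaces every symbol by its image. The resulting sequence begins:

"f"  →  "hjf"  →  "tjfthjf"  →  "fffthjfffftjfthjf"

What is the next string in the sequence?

hjfhjfhjfffftjfthjfhjfhjfhjffffthjfffftjfthjf

Replace each of the 17 characters of fffthjfffftjfthjf in place — hjf hjf hjf fff tjf t hjf hjf hjf hjf fff t hjf fff tjf t hjf — and concatenate.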